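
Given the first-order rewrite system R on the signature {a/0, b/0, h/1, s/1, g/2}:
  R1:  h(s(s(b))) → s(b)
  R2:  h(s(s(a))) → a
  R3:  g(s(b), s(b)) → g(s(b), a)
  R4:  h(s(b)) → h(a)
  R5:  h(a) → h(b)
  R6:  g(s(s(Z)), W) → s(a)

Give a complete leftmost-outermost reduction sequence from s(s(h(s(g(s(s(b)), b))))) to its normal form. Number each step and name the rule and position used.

1. s(s(h(s(g(s(s(b)), b)))))  →  s(s(h(s(s(a)))))   [R6 at 1.1.1.1]
2. s(s(h(s(s(a)))))  →  s(s(a))   [R2 at 1.1]

s(s(a))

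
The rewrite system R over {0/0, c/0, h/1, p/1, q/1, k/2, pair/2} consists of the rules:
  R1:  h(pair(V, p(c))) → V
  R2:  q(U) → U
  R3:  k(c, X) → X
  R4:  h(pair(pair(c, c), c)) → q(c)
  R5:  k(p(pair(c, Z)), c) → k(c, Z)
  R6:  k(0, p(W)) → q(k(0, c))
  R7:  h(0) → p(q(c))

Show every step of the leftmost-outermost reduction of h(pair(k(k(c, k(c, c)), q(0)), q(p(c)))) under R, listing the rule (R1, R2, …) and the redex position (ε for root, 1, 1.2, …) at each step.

1. h(pair(k(k(c, k(c, c)), q(0)), q(p(c))))  →  h(pair(k(k(c, c), q(0)), q(p(c))))   [R3 at 1.1.1]
2. h(pair(k(k(c, c), q(0)), q(p(c))))  →  h(pair(k(c, q(0)), q(p(c))))   [R3 at 1.1.1]
3. h(pair(k(c, q(0)), q(p(c))))  →  h(pair(q(0), q(p(c))))   [R3 at 1.1]
4. h(pair(q(0), q(p(c))))  →  h(pair(0, q(p(c))))   [R2 at 1.1]
5. h(pair(0, q(p(c))))  →  h(pair(0, p(c)))   [R2 at 1.2]
6. h(pair(0, p(c)))  →  0   [R1 at ε]

0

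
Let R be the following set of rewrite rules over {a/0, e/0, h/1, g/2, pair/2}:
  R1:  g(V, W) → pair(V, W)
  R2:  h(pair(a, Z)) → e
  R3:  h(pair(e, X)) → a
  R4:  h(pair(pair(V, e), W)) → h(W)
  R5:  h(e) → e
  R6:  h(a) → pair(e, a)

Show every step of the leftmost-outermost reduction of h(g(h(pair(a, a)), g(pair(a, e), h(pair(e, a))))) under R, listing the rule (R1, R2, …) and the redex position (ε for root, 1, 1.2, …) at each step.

1. h(g(h(pair(a, a)), g(pair(a, e), h(pair(e, a)))))  →  h(pair(h(pair(a, a)), g(pair(a, e), h(pair(e, a)))))   [R1 at 1]
2. h(pair(h(pair(a, a)), g(pair(a, e), h(pair(e, a)))))  →  h(pair(e, g(pair(a, e), h(pair(e, a)))))   [R2 at 1.1]
3. h(pair(e, g(pair(a, e), h(pair(e, a)))))  →  a   [R3 at ε]

a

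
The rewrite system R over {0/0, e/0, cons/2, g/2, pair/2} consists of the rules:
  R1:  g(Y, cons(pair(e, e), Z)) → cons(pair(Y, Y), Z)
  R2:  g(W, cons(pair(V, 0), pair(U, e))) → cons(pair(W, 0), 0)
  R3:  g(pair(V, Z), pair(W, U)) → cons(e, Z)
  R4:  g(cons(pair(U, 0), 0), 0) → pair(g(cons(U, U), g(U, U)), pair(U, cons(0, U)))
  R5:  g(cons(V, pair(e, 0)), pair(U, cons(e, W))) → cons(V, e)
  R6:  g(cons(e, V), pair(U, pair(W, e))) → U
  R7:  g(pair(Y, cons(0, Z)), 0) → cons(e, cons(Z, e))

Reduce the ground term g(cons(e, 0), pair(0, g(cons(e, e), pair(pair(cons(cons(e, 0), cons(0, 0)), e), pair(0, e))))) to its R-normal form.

1. g(cons(e, 0), pair(0, g(cons(e, e), pair(pair(cons(cons(e, 0), cons(0, 0)), e), pair(0, e)))))  →  g(cons(e, 0), pair(0, pair(cons(cons(e, 0), cons(0, 0)), e)))   [R6 at 2.2]
2. g(cons(e, 0), pair(0, pair(cons(cons(e, 0), cons(0, 0)), e)))  →  0   [R6 at ε]

0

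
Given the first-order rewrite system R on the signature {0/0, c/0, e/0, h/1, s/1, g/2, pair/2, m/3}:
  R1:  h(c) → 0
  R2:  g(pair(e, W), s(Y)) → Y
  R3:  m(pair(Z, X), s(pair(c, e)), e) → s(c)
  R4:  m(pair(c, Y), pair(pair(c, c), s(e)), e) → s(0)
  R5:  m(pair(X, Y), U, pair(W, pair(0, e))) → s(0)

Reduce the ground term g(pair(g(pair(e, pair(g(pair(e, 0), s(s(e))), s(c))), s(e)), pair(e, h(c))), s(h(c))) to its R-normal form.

0

1. g(pair(g(pair(e, pair(g(pair(e, 0), s(s(e))), s(c))), s(e)), pair(e, h(c))), s(h(c)))  →  g(pair(e, pair(e, h(c))), s(h(c)))   [R2 at 1.1]
2. g(pair(e, pair(e, h(c))), s(h(c)))  →  h(c)   [R2 at ε]
3. h(c)  →  0   [R1 at ε]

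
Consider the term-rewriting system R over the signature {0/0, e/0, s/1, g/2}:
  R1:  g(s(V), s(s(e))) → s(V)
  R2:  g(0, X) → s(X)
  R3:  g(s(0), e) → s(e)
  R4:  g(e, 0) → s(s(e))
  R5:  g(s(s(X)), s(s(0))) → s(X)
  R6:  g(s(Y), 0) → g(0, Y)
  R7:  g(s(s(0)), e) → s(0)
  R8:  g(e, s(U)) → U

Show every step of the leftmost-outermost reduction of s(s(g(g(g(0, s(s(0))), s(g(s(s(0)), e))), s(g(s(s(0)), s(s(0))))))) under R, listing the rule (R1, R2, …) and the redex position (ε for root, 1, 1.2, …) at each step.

s(s(s(0)))

1. s(s(g(g(g(0, s(s(0))), s(g(s(s(0)), e))), s(g(s(s(0)), s(s(0)))))))  →  s(s(g(g(s(s(s(0))), s(g(s(s(0)), e))), s(g(s(s(0)), s(s(0)))))))   [R2 at 1.1.1.1]
2. s(s(g(g(s(s(s(0))), s(g(s(s(0)), e))), s(g(s(s(0)), s(s(0)))))))  →  s(s(g(g(s(s(s(0))), s(s(0))), s(g(s(s(0)), s(s(0)))))))   [R7 at 1.1.1.2.1]
3. s(s(g(g(s(s(s(0))), s(s(0))), s(g(s(s(0)), s(s(0)))))))  →  s(s(g(s(s(0)), s(g(s(s(0)), s(s(0)))))))   [R5 at 1.1.1]
4. s(s(g(s(s(0)), s(g(s(s(0)), s(s(0)))))))  →  s(s(g(s(s(0)), s(s(0)))))   [R5 at 1.1.2.1]
5. s(s(g(s(s(0)), s(s(0)))))  →  s(s(s(0)))   [R5 at 1.1]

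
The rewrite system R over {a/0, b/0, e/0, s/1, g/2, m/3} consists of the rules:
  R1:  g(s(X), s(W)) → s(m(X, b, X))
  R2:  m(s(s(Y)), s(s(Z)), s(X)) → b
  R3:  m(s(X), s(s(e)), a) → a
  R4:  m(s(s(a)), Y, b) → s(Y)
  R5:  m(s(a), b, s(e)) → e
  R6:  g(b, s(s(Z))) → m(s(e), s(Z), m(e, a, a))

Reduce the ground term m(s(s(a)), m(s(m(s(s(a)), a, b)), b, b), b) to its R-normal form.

1. m(s(s(a)), m(s(m(s(s(a)), a, b)), b, b), b)  →  s(m(s(m(s(s(a)), a, b)), b, b))   [R4 at ε]
2. s(m(s(m(s(s(a)), a, b)), b, b))  →  s(m(s(s(a)), b, b))   [R4 at 1.1.1]
3. s(m(s(s(a)), b, b))  →  s(s(b))   [R4 at 1]

s(s(b))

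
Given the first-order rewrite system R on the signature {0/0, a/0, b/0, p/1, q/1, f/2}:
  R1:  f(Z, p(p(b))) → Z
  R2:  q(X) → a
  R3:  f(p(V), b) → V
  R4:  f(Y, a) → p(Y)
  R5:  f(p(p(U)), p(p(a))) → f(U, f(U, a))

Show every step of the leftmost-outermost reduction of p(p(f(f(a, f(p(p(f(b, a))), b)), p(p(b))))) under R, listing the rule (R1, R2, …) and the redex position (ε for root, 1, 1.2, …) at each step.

1. p(p(f(f(a, f(p(p(f(b, a))), b)), p(p(b)))))  →  p(p(f(a, f(p(p(f(b, a))), b))))   [R1 at 1.1]
2. p(p(f(a, f(p(p(f(b, a))), b))))  →  p(p(f(a, p(f(b, a)))))   [R3 at 1.1.2]
3. p(p(f(a, p(f(b, a)))))  →  p(p(f(a, p(p(b)))))   [R4 at 1.1.2.1]
4. p(p(f(a, p(p(b)))))  →  p(p(a))   [R1 at 1.1]

p(p(a))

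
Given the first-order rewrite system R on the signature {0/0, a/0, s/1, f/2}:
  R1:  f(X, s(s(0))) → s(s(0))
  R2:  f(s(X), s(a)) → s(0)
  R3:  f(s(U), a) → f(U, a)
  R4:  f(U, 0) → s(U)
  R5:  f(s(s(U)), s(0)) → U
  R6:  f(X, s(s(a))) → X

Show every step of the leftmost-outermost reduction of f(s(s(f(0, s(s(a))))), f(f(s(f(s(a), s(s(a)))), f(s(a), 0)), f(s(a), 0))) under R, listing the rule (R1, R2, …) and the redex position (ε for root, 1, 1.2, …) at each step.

1. f(s(s(f(0, s(s(a))))), f(f(s(f(s(a), s(s(a)))), f(s(a), 0)), f(s(a), 0)))  →  f(s(s(0)), f(f(s(f(s(a), s(s(a)))), f(s(a), 0)), f(s(a), 0)))   [R6 at 1.1.1]
2. f(s(s(0)), f(f(s(f(s(a), s(s(a)))), f(s(a), 0)), f(s(a), 0)))  →  f(s(s(0)), f(f(s(s(a)), f(s(a), 0)), f(s(a), 0)))   [R6 at 2.1.1.1]
3. f(s(s(0)), f(f(s(s(a)), f(s(a), 0)), f(s(a), 0)))  →  f(s(s(0)), f(f(s(s(a)), s(s(a))), f(s(a), 0)))   [R4 at 2.1.2]
4. f(s(s(0)), f(f(s(s(a)), s(s(a))), f(s(a), 0)))  →  f(s(s(0)), f(s(s(a)), f(s(a), 0)))   [R6 at 2.1]
5. f(s(s(0)), f(s(s(a)), f(s(a), 0)))  →  f(s(s(0)), f(s(s(a)), s(s(a))))   [R4 at 2.2]
6. f(s(s(0)), f(s(s(a)), s(s(a))))  →  f(s(s(0)), s(s(a)))   [R6 at 2]
7. f(s(s(0)), s(s(a)))  →  s(s(0))   [R6 at ε]

s(s(0))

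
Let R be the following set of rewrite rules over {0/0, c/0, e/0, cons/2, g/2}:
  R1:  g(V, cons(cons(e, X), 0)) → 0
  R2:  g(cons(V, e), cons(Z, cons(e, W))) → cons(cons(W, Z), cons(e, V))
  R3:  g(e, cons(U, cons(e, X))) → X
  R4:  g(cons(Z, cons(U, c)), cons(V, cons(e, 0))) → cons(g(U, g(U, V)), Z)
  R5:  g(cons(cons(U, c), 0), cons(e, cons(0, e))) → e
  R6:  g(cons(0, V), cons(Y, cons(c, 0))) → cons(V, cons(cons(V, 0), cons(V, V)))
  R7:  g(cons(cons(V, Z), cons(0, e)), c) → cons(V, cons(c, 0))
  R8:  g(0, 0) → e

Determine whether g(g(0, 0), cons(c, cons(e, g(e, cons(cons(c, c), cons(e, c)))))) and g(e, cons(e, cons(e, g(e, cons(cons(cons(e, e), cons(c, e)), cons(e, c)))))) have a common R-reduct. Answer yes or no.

yes — NF(t₁) = c, NF(t₂) = c

Reduce t₁ = g(g(0, 0), cons(c, cons(e, g(e, cons(cons(c, c), cons(e, c)))))):
1. g(g(0, 0), cons(c, cons(e, g(e, cons(cons(c, c), cons(e, c))))))  →  g(e, cons(c, cons(e, g(e, cons(cons(c, c), cons(e, c))))))   [R8 at 1]
2. g(e, cons(c, cons(e, g(e, cons(cons(c, c), cons(e, c))))))  →  g(e, cons(cons(c, c), cons(e, c)))   [R3 at ε]
3. g(e, cons(cons(c, c), cons(e, c)))  →  c   [R3 at ε]

Reduce t₂ = g(e, cons(e, cons(e, g(e, cons(cons(cons(e, e), cons(c, e)), cons(e, c)))))):
1. g(e, cons(e, cons(e, g(e, cons(cons(cons(e, e), cons(c, e)), cons(e, c))))))  →  g(e, cons(cons(cons(e, e), cons(c, e)), cons(e, c)))   [R3 at ε]
2. g(e, cons(cons(cons(e, e), cons(c, e)), cons(e, c)))  →  c   [R3 at ε]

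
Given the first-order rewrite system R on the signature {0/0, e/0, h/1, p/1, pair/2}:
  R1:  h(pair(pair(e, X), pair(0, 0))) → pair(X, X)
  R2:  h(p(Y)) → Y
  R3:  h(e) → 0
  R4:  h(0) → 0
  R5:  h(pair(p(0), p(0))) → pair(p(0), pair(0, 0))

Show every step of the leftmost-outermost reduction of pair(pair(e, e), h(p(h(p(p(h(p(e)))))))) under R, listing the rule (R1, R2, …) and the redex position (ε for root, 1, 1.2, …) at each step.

1. pair(pair(e, e), h(p(h(p(p(h(p(e))))))))  →  pair(pair(e, e), h(p(p(h(p(e))))))   [R2 at 2]
2. pair(pair(e, e), h(p(p(h(p(e))))))  →  pair(pair(e, e), p(h(p(e))))   [R2 at 2]
3. pair(pair(e, e), p(h(p(e))))  →  pair(pair(e, e), p(e))   [R2 at 2.1]

pair(pair(e, e), p(e))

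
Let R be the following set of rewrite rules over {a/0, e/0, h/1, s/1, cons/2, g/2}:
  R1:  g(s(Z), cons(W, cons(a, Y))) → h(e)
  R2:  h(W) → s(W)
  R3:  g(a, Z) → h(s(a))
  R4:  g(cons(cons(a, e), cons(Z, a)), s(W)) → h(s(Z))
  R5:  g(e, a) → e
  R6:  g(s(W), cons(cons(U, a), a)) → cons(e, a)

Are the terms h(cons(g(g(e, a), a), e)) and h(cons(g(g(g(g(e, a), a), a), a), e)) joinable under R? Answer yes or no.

yes — NF(t₁) = s(cons(e, e)), NF(t₂) = s(cons(e, e))

Reduce t₁ = h(cons(g(g(e, a), a), e)):
1. h(cons(g(g(e, a), a), e))  →  s(cons(g(g(e, a), a), e))   [R2 at ε]
2. s(cons(g(g(e, a), a), e))  →  s(cons(g(e, a), e))   [R5 at 1.1.1]
3. s(cons(g(e, a), e))  →  s(cons(e, e))   [R5 at 1.1]

Reduce t₂ = h(cons(g(g(g(g(e, a), a), a), a), e)):
1. h(cons(g(g(g(g(e, a), a), a), a), e))  →  s(cons(g(g(g(g(e, a), a), a), a), e))   [R2 at ε]
2. s(cons(g(g(g(g(e, a), a), a), a), e))  →  s(cons(g(g(g(e, a), a), a), e))   [R5 at 1.1.1.1.1]
3. s(cons(g(g(g(e, a), a), a), e))  →  s(cons(g(g(e, a), a), e))   [R5 at 1.1.1.1]
4. s(cons(g(g(e, a), a), e))  →  s(cons(g(e, a), e))   [R5 at 1.1.1]
5. s(cons(g(e, a), e))  →  s(cons(e, e))   [R5 at 1.1]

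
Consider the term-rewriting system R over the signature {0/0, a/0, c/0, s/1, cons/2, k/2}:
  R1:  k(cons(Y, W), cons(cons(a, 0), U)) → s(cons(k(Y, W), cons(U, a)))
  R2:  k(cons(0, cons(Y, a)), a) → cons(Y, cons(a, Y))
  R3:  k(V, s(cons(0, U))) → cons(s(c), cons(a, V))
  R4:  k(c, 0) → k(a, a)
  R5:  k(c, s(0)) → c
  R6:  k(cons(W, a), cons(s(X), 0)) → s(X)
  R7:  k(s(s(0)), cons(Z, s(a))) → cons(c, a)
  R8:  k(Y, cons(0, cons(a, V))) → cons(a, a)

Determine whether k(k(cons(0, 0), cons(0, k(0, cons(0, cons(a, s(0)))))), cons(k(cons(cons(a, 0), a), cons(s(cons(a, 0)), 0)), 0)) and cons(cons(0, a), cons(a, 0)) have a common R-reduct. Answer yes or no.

no — NF(t₁) = s(cons(a, 0)), NF(t₂) = cons(cons(0, a), cons(a, 0))

Reduce t₁ = k(k(cons(0, 0), cons(0, k(0, cons(0, cons(a, s(0)))))), cons(k(cons(cons(a, 0), a), cons(s(cons(a, 0)), 0)), 0)):
1. k(k(cons(0, 0), cons(0, k(0, cons(0, cons(a, s(0)))))), cons(k(cons(cons(a, 0), a), cons(s(cons(a, 0)), 0)), 0))  →  k(k(cons(0, 0), cons(0, cons(a, a))), cons(k(cons(cons(a, 0), a), cons(s(cons(a, 0)), 0)), 0))   [R8 at 1.2.2]
2. k(k(cons(0, 0), cons(0, cons(a, a))), cons(k(cons(cons(a, 0), a), cons(s(cons(a, 0)), 0)), 0))  →  k(cons(a, a), cons(k(cons(cons(a, 0), a), cons(s(cons(a, 0)), 0)), 0))   [R8 at 1]
3. k(cons(a, a), cons(k(cons(cons(a, 0), a), cons(s(cons(a, 0)), 0)), 0))  →  k(cons(a, a), cons(s(cons(a, 0)), 0))   [R6 at 2.1]
4. k(cons(a, a), cons(s(cons(a, 0)), 0))  →  s(cons(a, 0))   [R6 at ε]

Reduce t₂ = cons(cons(0, a), cons(a, 0)):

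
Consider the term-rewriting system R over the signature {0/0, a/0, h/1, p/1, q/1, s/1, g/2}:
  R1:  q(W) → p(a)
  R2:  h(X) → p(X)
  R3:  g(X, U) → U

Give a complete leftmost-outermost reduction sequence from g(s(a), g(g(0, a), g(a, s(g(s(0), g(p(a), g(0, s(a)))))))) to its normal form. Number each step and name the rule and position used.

1. g(s(a), g(g(0, a), g(a, s(g(s(0), g(p(a), g(0, s(a))))))))  →  g(g(0, a), g(a, s(g(s(0), g(p(a), g(0, s(a)))))))   [R3 at ε]
2. g(g(0, a), g(a, s(g(s(0), g(p(a), g(0, s(a)))))))  →  g(a, s(g(s(0), g(p(a), g(0, s(a))))))   [R3 at ε]
3. g(a, s(g(s(0), g(p(a), g(0, s(a))))))  →  s(g(s(0), g(p(a), g(0, s(a)))))   [R3 at ε]
4. s(g(s(0), g(p(a), g(0, s(a)))))  →  s(g(p(a), g(0, s(a))))   [R3 at 1]
5. s(g(p(a), g(0, s(a))))  →  s(g(0, s(a)))   [R3 at 1]
6. s(g(0, s(a)))  →  s(s(a))   [R3 at 1]

s(s(a))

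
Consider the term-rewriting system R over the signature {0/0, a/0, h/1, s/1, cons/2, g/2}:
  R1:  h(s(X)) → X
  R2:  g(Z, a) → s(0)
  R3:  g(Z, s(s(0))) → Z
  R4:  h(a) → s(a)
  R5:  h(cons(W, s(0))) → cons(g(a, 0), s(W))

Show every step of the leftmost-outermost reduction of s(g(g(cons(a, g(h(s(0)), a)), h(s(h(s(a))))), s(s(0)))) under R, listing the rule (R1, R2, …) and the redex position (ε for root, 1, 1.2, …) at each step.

s(s(0))

1. s(g(g(cons(a, g(h(s(0)), a)), h(s(h(s(a))))), s(s(0))))  →  s(g(cons(a, g(h(s(0)), a)), h(s(h(s(a))))))   [R3 at 1]
2. s(g(cons(a, g(h(s(0)), a)), h(s(h(s(a))))))  →  s(g(cons(a, s(0)), h(s(h(s(a))))))   [R2 at 1.1.2]
3. s(g(cons(a, s(0)), h(s(h(s(a))))))  →  s(g(cons(a, s(0)), h(s(a))))   [R1 at 1.2]
4. s(g(cons(a, s(0)), h(s(a))))  →  s(g(cons(a, s(0)), a))   [R1 at 1.2]
5. s(g(cons(a, s(0)), a))  →  s(s(0))   [R2 at 1]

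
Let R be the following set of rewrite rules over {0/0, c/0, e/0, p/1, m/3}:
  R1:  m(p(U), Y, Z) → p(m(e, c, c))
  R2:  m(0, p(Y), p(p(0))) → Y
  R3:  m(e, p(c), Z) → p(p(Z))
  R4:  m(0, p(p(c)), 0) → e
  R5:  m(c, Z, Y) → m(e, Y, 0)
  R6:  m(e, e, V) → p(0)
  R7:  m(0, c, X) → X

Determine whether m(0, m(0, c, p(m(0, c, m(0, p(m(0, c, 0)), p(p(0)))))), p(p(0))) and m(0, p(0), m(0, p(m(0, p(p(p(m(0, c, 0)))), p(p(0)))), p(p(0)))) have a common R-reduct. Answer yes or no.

Reduce t₁ = m(0, m(0, c, p(m(0, c, m(0, p(m(0, c, 0)), p(p(0)))))), p(p(0))):
1. m(0, m(0, c, p(m(0, c, m(0, p(m(0, c, 0)), p(p(0)))))), p(p(0)))  →  m(0, p(m(0, c, m(0, p(m(0, c, 0)), p(p(0))))), p(p(0)))   [R7 at 2]
2. m(0, p(m(0, c, m(0, p(m(0, c, 0)), p(p(0))))), p(p(0)))  →  m(0, c, m(0, p(m(0, c, 0)), p(p(0))))   [R2 at ε]
3. m(0, c, m(0, p(m(0, c, 0)), p(p(0))))  →  m(0, p(m(0, c, 0)), p(p(0)))   [R7 at ε]
4. m(0, p(m(0, c, 0)), p(p(0)))  →  m(0, c, 0)   [R2 at ε]
5. m(0, c, 0)  →  0   [R7 at ε]

Reduce t₂ = m(0, p(0), m(0, p(m(0, p(p(p(m(0, c, 0)))), p(p(0)))), p(p(0)))):
1. m(0, p(0), m(0, p(m(0, p(p(p(m(0, c, 0)))), p(p(0)))), p(p(0))))  →  m(0, p(0), m(0, p(p(p(m(0, c, 0)))), p(p(0))))   [R2 at 3]
2. m(0, p(0), m(0, p(p(p(m(0, c, 0)))), p(p(0))))  →  m(0, p(0), p(p(m(0, c, 0))))   [R2 at 3]
3. m(0, p(0), p(p(m(0, c, 0))))  →  m(0, p(0), p(p(0)))   [R7 at 3.1.1]
4. m(0, p(0), p(p(0)))  →  0   [R2 at ε]

yes — NF(t₁) = 0, NF(t₂) = 0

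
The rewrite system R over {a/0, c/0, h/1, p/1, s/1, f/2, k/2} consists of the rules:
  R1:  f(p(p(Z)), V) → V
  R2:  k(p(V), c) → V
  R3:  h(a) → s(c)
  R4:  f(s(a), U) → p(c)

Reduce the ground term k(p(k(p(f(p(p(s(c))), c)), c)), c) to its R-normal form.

1. k(p(k(p(f(p(p(s(c))), c)), c)), c)  →  k(p(f(p(p(s(c))), c)), c)   [R2 at ε]
2. k(p(f(p(p(s(c))), c)), c)  →  f(p(p(s(c))), c)   [R2 at ε]
3. f(p(p(s(c))), c)  →  c   [R1 at ε]

c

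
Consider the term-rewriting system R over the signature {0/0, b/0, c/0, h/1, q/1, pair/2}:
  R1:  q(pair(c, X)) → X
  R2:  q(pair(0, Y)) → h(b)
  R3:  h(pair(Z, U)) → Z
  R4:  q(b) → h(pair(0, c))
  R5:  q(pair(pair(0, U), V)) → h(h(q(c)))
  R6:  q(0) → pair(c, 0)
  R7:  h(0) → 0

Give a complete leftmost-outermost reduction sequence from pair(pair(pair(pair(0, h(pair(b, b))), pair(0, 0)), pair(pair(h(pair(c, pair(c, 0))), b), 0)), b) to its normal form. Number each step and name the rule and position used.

pair(pair(pair(pair(0, b), pair(0, 0)), pair(pair(c, b), 0)), b)

1. pair(pair(pair(pair(0, h(pair(b, b))), pair(0, 0)), pair(pair(h(pair(c, pair(c, 0))), b), 0)), b)  →  pair(pair(pair(pair(0, b), pair(0, 0)), pair(pair(h(pair(c, pair(c, 0))), b), 0)), b)   [R3 at 1.1.1.2]
2. pair(pair(pair(pair(0, b), pair(0, 0)), pair(pair(h(pair(c, pair(c, 0))), b), 0)), b)  →  pair(pair(pair(pair(0, b), pair(0, 0)), pair(pair(c, b), 0)), b)   [R3 at 1.2.1.1]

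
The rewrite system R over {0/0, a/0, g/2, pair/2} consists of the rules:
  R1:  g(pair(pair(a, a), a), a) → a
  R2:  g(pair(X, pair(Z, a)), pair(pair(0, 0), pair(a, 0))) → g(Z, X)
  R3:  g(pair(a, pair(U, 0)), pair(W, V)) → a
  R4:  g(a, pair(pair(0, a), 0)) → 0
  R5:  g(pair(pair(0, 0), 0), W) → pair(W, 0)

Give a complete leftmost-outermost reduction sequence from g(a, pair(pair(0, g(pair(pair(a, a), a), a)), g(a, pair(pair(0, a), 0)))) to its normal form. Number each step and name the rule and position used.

1. g(a, pair(pair(0, g(pair(pair(a, a), a), a)), g(a, pair(pair(0, a), 0))))  →  g(a, pair(pair(0, a), g(a, pair(pair(0, a), 0))))   [R1 at 2.1.2]
2. g(a, pair(pair(0, a), g(a, pair(pair(0, a), 0))))  →  g(a, pair(pair(0, a), 0))   [R4 at 2.2]
3. g(a, pair(pair(0, a), 0))  →  0   [R4 at ε]

0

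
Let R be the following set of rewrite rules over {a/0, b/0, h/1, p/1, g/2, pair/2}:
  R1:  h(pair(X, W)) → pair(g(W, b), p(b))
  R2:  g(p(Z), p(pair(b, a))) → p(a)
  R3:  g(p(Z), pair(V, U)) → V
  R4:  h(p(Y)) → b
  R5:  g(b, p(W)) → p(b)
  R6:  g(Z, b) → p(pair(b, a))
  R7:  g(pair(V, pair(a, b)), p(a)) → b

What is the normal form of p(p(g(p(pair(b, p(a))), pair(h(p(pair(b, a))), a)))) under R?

1. p(p(g(p(pair(b, p(a))), pair(h(p(pair(b, a))), a))))  →  p(p(h(p(pair(b, a)))))   [R3 at 1.1]
2. p(p(h(p(pair(b, a)))))  →  p(p(b))   [R4 at 1.1]

p(p(b))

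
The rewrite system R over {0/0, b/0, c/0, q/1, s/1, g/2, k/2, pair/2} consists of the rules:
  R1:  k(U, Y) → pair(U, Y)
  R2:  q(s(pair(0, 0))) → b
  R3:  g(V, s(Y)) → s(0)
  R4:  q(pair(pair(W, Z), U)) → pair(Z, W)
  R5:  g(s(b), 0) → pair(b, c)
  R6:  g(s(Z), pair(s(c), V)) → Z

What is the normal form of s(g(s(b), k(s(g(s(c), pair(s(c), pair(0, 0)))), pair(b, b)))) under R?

s(b)

1. s(g(s(b), k(s(g(s(c), pair(s(c), pair(0, 0)))), pair(b, b))))  →  s(g(s(b), pair(s(g(s(c), pair(s(c), pair(0, 0)))), pair(b, b))))   [R1 at 1.2]
2. s(g(s(b), pair(s(g(s(c), pair(s(c), pair(0, 0)))), pair(b, b))))  →  s(g(s(b), pair(s(c), pair(b, b))))   [R6 at 1.2.1.1]
3. s(g(s(b), pair(s(c), pair(b, b))))  →  s(b)   [R6 at 1]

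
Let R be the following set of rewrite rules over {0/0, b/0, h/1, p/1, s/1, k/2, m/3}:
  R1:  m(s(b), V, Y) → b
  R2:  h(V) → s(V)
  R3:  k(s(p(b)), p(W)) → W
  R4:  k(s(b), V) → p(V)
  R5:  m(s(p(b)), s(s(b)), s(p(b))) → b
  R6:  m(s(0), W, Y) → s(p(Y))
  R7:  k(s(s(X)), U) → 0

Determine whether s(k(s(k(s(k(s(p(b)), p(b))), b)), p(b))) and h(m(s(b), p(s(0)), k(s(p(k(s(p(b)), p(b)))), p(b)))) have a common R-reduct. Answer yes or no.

yes — NF(t₁) = s(b), NF(t₂) = s(b)

Reduce t₁ = s(k(s(k(s(k(s(p(b)), p(b))), b)), p(b))):
1. s(k(s(k(s(k(s(p(b)), p(b))), b)), p(b)))  →  s(k(s(k(s(b), b)), p(b)))   [R3 at 1.1.1.1.1]
2. s(k(s(k(s(b), b)), p(b)))  →  s(k(s(p(b)), p(b)))   [R4 at 1.1.1]
3. s(k(s(p(b)), p(b)))  →  s(b)   [R3 at 1]

Reduce t₂ = h(m(s(b), p(s(0)), k(s(p(k(s(p(b)), p(b)))), p(b)))):
1. h(m(s(b), p(s(0)), k(s(p(k(s(p(b)), p(b)))), p(b))))  →  s(m(s(b), p(s(0)), k(s(p(k(s(p(b)), p(b)))), p(b))))   [R2 at ε]
2. s(m(s(b), p(s(0)), k(s(p(k(s(p(b)), p(b)))), p(b))))  →  s(b)   [R1 at 1]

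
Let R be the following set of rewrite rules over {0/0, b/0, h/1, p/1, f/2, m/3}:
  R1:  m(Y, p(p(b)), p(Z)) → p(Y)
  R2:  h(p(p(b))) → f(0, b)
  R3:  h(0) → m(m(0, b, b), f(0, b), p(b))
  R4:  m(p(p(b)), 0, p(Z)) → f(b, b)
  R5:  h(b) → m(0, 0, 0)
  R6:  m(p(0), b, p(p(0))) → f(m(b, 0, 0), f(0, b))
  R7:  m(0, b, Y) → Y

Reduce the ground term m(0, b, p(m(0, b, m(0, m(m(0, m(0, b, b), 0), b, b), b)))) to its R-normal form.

1. m(0, b, p(m(0, b, m(0, m(m(0, m(0, b, b), 0), b, b), b))))  →  p(m(0, b, m(0, m(m(0, m(0, b, b), 0), b, b), b)))   [R7 at ε]
2. p(m(0, b, m(0, m(m(0, m(0, b, b), 0), b, b), b)))  →  p(m(0, m(m(0, m(0, b, b), 0), b, b), b))   [R7 at 1]
3. p(m(0, m(m(0, m(0, b, b), 0), b, b), b))  →  p(m(0, m(m(0, b, 0), b, b), b))   [R7 at 1.2.1.2]
4. p(m(0, m(m(0, b, 0), b, b), b))  →  p(m(0, m(0, b, b), b))   [R7 at 1.2.1]
5. p(m(0, m(0, b, b), b))  →  p(m(0, b, b))   [R7 at 1.2]
6. p(m(0, b, b))  →  p(b)   [R7 at 1]

p(b)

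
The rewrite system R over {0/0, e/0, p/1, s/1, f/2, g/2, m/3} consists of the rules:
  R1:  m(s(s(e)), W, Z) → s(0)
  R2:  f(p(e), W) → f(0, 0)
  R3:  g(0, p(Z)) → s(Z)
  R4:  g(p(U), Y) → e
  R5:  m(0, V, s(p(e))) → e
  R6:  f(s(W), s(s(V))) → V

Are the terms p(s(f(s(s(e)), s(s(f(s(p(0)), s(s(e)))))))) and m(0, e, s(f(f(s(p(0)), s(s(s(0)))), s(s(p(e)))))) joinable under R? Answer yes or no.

Reduce t₁ = p(s(f(s(s(e)), s(s(f(s(p(0)), s(s(e)))))))):
1. p(s(f(s(s(e)), s(s(f(s(p(0)), s(s(e))))))))  →  p(s(f(s(p(0)), s(s(e)))))   [R6 at 1.1]
2. p(s(f(s(p(0)), s(s(e)))))  →  p(s(e))   [R6 at 1.1]

Reduce t₂ = m(0, e, s(f(f(s(p(0)), s(s(s(0)))), s(s(p(e)))))):
1. m(0, e, s(f(f(s(p(0)), s(s(s(0)))), s(s(p(e))))))  →  m(0, e, s(f(s(0), s(s(p(e))))))   [R6 at 3.1.1]
2. m(0, e, s(f(s(0), s(s(p(e))))))  →  m(0, e, s(p(e)))   [R6 at 3.1]
3. m(0, e, s(p(e)))  →  e   [R5 at ε]

no — NF(t₁) = p(s(e)), NF(t₂) = e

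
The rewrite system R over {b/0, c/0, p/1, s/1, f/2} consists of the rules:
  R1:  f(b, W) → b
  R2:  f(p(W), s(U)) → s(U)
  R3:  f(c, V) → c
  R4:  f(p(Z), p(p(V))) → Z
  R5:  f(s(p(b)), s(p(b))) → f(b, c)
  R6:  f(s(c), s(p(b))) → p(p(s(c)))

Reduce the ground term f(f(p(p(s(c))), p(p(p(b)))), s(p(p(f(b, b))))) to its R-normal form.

1. f(f(p(p(s(c))), p(p(p(b)))), s(p(p(f(b, b)))))  →  f(p(s(c)), s(p(p(f(b, b)))))   [R4 at 1]
2. f(p(s(c)), s(p(p(f(b, b)))))  →  s(p(p(f(b, b))))   [R2 at ε]
3. s(p(p(f(b, b))))  →  s(p(p(b)))   [R1 at 1.1.1]

s(p(p(b)))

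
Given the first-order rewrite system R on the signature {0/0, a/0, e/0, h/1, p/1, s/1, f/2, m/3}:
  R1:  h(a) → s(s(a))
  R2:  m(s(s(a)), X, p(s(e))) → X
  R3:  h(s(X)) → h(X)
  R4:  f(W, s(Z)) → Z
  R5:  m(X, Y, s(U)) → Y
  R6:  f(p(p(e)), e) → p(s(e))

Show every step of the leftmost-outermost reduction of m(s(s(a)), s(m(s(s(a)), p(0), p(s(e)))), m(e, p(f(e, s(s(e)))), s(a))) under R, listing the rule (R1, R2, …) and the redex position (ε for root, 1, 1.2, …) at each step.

1. m(s(s(a)), s(m(s(s(a)), p(0), p(s(e)))), m(e, p(f(e, s(s(e)))), s(a)))  →  m(s(s(a)), s(p(0)), m(e, p(f(e, s(s(e)))), s(a)))   [R2 at 2.1]
2. m(s(s(a)), s(p(0)), m(e, p(f(e, s(s(e)))), s(a)))  →  m(s(s(a)), s(p(0)), p(f(e, s(s(e)))))   [R5 at 3]
3. m(s(s(a)), s(p(0)), p(f(e, s(s(e)))))  →  m(s(s(a)), s(p(0)), p(s(e)))   [R4 at 3.1]
4. m(s(s(a)), s(p(0)), p(s(e)))  →  s(p(0))   [R2 at ε]

s(p(0))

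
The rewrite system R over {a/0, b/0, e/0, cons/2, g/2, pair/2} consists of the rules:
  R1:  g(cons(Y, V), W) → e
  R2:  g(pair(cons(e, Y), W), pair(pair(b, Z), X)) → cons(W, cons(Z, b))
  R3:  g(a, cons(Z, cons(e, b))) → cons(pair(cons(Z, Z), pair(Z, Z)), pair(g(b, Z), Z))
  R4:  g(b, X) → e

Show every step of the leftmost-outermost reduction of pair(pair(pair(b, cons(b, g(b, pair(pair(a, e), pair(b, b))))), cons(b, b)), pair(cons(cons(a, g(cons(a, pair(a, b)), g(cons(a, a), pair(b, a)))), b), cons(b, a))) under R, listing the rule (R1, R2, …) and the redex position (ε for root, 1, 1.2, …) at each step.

pair(pair(pair(b, cons(b, e)), cons(b, b)), pair(cons(cons(a, e), b), cons(b, a)))

1. pair(pair(pair(b, cons(b, g(b, pair(pair(a, e), pair(b, b))))), cons(b, b)), pair(cons(cons(a, g(cons(a, pair(a, b)), g(cons(a, a), pair(b, a)))), b), cons(b, a)))  →  pair(pair(pair(b, cons(b, e)), cons(b, b)), pair(cons(cons(a, g(cons(a, pair(a, b)), g(cons(a, a), pair(b, a)))), b), cons(b, a)))   [R4 at 1.1.2.2]
2. pair(pair(pair(b, cons(b, e)), cons(b, b)), pair(cons(cons(a, g(cons(a, pair(a, b)), g(cons(a, a), pair(b, a)))), b), cons(b, a)))  →  pair(pair(pair(b, cons(b, e)), cons(b, b)), pair(cons(cons(a, e), b), cons(b, a)))   [R1 at 2.1.1.2]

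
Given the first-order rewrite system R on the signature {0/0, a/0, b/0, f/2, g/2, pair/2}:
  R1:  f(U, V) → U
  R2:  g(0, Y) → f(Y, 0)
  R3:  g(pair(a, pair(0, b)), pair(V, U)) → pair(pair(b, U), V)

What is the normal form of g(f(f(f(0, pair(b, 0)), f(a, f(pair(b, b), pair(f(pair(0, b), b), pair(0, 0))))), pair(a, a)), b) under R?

1. g(f(f(f(0, pair(b, 0)), f(a, f(pair(b, b), pair(f(pair(0, b), b), pair(0, 0))))), pair(a, a)), b)  →  g(f(f(0, pair(b, 0)), f(a, f(pair(b, b), pair(f(pair(0, b), b), pair(0, 0))))), b)   [R1 at 1]
2. g(f(f(0, pair(b, 0)), f(a, f(pair(b, b), pair(f(pair(0, b), b), pair(0, 0))))), b)  →  g(f(0, pair(b, 0)), b)   [R1 at 1]
3. g(f(0, pair(b, 0)), b)  →  g(0, b)   [R1 at 1]
4. g(0, b)  →  f(b, 0)   [R2 at ε]
5. f(b, 0)  →  b   [R1 at ε]

b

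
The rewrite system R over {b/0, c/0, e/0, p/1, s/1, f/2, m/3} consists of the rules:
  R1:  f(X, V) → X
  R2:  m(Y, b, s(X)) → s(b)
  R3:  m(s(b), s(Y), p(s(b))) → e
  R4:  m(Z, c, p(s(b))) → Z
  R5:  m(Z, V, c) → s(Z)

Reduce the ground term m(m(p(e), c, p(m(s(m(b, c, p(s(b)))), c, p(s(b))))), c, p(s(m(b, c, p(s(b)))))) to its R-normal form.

1. m(m(p(e), c, p(m(s(m(b, c, p(s(b)))), c, p(s(b))))), c, p(s(m(b, c, p(s(b))))))  →  m(m(p(e), c, p(s(m(b, c, p(s(b)))))), c, p(s(m(b, c, p(s(b))))))   [R4 at 1.3.1]
2. m(m(p(e), c, p(s(m(b, c, p(s(b)))))), c, p(s(m(b, c, p(s(b))))))  →  m(m(p(e), c, p(s(b))), c, p(s(m(b, c, p(s(b))))))   [R4 at 1.3.1.1]
3. m(m(p(e), c, p(s(b))), c, p(s(m(b, c, p(s(b))))))  →  m(p(e), c, p(s(m(b, c, p(s(b))))))   [R4 at 1]
4. m(p(e), c, p(s(m(b, c, p(s(b))))))  →  m(p(e), c, p(s(b)))   [R4 at 3.1.1]
5. m(p(e), c, p(s(b)))  →  p(e)   [R4 at ε]

p(e)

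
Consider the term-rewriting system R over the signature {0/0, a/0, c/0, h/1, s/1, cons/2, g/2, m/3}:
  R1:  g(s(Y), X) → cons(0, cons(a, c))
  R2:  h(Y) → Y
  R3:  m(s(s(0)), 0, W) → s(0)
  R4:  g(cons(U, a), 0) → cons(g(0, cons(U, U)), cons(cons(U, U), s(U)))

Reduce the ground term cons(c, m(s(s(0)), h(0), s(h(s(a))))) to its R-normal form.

1. cons(c, m(s(s(0)), h(0), s(h(s(a)))))  →  cons(c, m(s(s(0)), 0, s(h(s(a)))))   [R2 at 2.2]
2. cons(c, m(s(s(0)), 0, s(h(s(a)))))  →  cons(c, s(0))   [R3 at 2]

cons(c, s(0))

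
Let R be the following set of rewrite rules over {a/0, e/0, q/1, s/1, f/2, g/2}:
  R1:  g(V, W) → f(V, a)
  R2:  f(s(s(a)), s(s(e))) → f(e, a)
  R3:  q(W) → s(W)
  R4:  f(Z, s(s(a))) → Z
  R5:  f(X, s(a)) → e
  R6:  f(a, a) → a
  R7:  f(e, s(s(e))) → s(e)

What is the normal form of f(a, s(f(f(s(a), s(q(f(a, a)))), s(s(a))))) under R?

a

1. f(a, s(f(f(s(a), s(q(f(a, a)))), s(s(a)))))  →  f(a, s(f(s(a), s(q(f(a, a))))))   [R4 at 2.1]
2. f(a, s(f(s(a), s(q(f(a, a))))))  →  f(a, s(f(s(a), s(s(f(a, a))))))   [R3 at 2.1.2.1]
3. f(a, s(f(s(a), s(s(f(a, a))))))  →  f(a, s(f(s(a), s(s(a)))))   [R6 at 2.1.2.1.1]
4. f(a, s(f(s(a), s(s(a)))))  →  f(a, s(s(a)))   [R4 at 2.1]
5. f(a, s(s(a)))  →  a   [R4 at ε]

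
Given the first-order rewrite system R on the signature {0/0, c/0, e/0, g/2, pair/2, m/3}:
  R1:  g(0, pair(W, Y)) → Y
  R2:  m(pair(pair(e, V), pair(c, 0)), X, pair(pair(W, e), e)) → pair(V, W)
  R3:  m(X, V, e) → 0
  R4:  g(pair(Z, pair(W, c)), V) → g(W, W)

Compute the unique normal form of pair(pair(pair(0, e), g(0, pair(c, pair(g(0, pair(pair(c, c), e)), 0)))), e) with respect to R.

pair(pair(pair(0, e), pair(e, 0)), e)

1. pair(pair(pair(0, e), g(0, pair(c, pair(g(0, pair(pair(c, c), e)), 0)))), e)  →  pair(pair(pair(0, e), pair(g(0, pair(pair(c, c), e)), 0)), e)   [R1 at 1.2]
2. pair(pair(pair(0, e), pair(g(0, pair(pair(c, c), e)), 0)), e)  →  pair(pair(pair(0, e), pair(e, 0)), e)   [R1 at 1.2.1]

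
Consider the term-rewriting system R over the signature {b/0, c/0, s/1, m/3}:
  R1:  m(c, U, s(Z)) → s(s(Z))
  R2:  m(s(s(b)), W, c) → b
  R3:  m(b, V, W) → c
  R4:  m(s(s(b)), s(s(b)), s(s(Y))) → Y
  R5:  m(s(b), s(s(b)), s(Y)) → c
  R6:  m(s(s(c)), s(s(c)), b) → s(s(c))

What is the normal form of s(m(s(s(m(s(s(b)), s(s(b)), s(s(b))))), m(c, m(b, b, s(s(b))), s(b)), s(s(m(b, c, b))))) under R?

1. s(m(s(s(m(s(s(b)), s(s(b)), s(s(b))))), m(c, m(b, b, s(s(b))), s(b)), s(s(m(b, c, b)))))  →  s(m(s(s(b)), m(c, m(b, b, s(s(b))), s(b)), s(s(m(b, c, b)))))   [R4 at 1.1.1.1]
2. s(m(s(s(b)), m(c, m(b, b, s(s(b))), s(b)), s(s(m(b, c, b)))))  →  s(m(s(s(b)), s(s(b)), s(s(m(b, c, b)))))   [R1 at 1.2]
3. s(m(s(s(b)), s(s(b)), s(s(m(b, c, b)))))  →  s(m(b, c, b))   [R4 at 1]
4. s(m(b, c, b))  →  s(c)   [R3 at 1]

s(c)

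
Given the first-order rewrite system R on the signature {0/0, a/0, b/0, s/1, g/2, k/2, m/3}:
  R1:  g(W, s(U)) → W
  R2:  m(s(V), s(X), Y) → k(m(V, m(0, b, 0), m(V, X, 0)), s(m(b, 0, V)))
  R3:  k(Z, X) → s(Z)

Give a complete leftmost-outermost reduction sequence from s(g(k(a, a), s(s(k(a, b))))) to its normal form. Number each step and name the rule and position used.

s(s(a))

1. s(g(k(a, a), s(s(k(a, b)))))  →  s(k(a, a))   [R1 at 1]
2. s(k(a, a))  →  s(s(a))   [R3 at 1]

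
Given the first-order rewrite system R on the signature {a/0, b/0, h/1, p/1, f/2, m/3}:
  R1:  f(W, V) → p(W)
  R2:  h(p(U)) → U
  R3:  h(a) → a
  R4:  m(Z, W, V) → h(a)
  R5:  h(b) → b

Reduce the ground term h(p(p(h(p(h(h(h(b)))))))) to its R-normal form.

p(b)

1. h(p(p(h(p(h(h(h(b))))))))  →  p(h(p(h(h(h(b))))))   [R2 at ε]
2. p(h(p(h(h(h(b))))))  →  p(h(h(h(b))))   [R2 at 1]
3. p(h(h(h(b))))  →  p(h(h(b)))   [R5 at 1.1.1]
4. p(h(h(b)))  →  p(h(b))   [R5 at 1.1]
5. p(h(b))  →  p(b)   [R5 at 1]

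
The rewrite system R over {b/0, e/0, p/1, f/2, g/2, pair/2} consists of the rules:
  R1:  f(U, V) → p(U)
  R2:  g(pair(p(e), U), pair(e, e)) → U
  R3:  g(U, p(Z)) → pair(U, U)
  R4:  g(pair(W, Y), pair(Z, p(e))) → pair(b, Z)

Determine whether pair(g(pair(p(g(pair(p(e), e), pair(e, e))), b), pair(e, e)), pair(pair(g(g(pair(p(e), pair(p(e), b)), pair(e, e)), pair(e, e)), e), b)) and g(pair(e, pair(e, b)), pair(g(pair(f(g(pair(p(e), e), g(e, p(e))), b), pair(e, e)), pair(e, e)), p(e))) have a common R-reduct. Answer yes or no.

no — NF(t₁) = pair(b, pair(pair(b, e), b)), NF(t₂) = pair(b, pair(e, e))

Reduce t₁ = pair(g(pair(p(g(pair(p(e), e), pair(e, e))), b), pair(e, e)), pair(pair(g(g(pair(p(e), pair(p(e), b)), pair(e, e)), pair(e, e)), e), b)):
1. pair(g(pair(p(g(pair(p(e), e), pair(e, e))), b), pair(e, e)), pair(pair(g(g(pair(p(e), pair(p(e), b)), pair(e, e)), pair(e, e)), e), b))  →  pair(g(pair(p(e), b), pair(e, e)), pair(pair(g(g(pair(p(e), pair(p(e), b)), pair(e, e)), pair(e, e)), e), b))   [R2 at 1.1.1.1]
2. pair(g(pair(p(e), b), pair(e, e)), pair(pair(g(g(pair(p(e), pair(p(e), b)), pair(e, e)), pair(e, e)), e), b))  →  pair(b, pair(pair(g(g(pair(p(e), pair(p(e), b)), pair(e, e)), pair(e, e)), e), b))   [R2 at 1]
3. pair(b, pair(pair(g(g(pair(p(e), pair(p(e), b)), pair(e, e)), pair(e, e)), e), b))  →  pair(b, pair(pair(g(pair(p(e), b), pair(e, e)), e), b))   [R2 at 2.1.1.1]
4. pair(b, pair(pair(g(pair(p(e), b), pair(e, e)), e), b))  →  pair(b, pair(pair(b, e), b))   [R2 at 2.1.1]

Reduce t₂ = g(pair(e, pair(e, b)), pair(g(pair(f(g(pair(p(e), e), g(e, p(e))), b), pair(e, e)), pair(e, e)), p(e))):
1. g(pair(e, pair(e, b)), pair(g(pair(f(g(pair(p(e), e), g(e, p(e))), b), pair(e, e)), pair(e, e)), p(e)))  →  pair(b, g(pair(f(g(pair(p(e), e), g(e, p(e))), b), pair(e, e)), pair(e, e)))   [R4 at ε]
2. pair(b, g(pair(f(g(pair(p(e), e), g(e, p(e))), b), pair(e, e)), pair(e, e)))  →  pair(b, g(pair(p(g(pair(p(e), e), g(e, p(e)))), pair(e, e)), pair(e, e)))   [R1 at 2.1.1]
3. pair(b, g(pair(p(g(pair(p(e), e), g(e, p(e)))), pair(e, e)), pair(e, e)))  →  pair(b, g(pair(p(g(pair(p(e), e), pair(e, e))), pair(e, e)), pair(e, e)))   [R3 at 2.1.1.1.2]
4. pair(b, g(pair(p(g(pair(p(e), e), pair(e, e))), pair(e, e)), pair(e, e)))  →  pair(b, g(pair(p(e), pair(e, e)), pair(e, e)))   [R2 at 2.1.1.1]
5. pair(b, g(pair(p(e), pair(e, e)), pair(e, e)))  →  pair(b, pair(e, e))   [R2 at 2]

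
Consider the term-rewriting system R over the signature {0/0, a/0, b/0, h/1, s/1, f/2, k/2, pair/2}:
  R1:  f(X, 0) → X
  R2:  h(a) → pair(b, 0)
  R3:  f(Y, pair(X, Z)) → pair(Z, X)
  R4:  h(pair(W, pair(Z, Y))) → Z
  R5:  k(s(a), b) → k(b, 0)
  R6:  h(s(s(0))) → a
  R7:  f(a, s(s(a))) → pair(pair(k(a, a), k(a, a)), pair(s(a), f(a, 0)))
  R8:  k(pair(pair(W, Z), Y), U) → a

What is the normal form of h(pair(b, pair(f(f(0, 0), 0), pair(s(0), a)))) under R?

1. h(pair(b, pair(f(f(0, 0), 0), pair(s(0), a))))  →  f(f(0, 0), 0)   [R4 at ε]
2. f(f(0, 0), 0)  →  f(0, 0)   [R1 at ε]
3. f(0, 0)  →  0   [R1 at ε]

0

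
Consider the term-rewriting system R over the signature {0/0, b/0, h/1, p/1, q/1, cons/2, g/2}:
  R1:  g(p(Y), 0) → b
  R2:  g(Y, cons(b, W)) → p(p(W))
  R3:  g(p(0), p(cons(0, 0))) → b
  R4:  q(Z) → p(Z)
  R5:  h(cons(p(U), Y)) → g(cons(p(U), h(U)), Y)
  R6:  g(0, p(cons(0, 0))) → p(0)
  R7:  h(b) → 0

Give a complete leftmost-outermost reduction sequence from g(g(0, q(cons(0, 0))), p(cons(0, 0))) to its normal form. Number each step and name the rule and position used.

b

1. g(g(0, q(cons(0, 0))), p(cons(0, 0)))  →  g(g(0, p(cons(0, 0))), p(cons(0, 0)))   [R4 at 1.2]
2. g(g(0, p(cons(0, 0))), p(cons(0, 0)))  →  g(p(0), p(cons(0, 0)))   [R6 at 1]
3. g(p(0), p(cons(0, 0)))  →  b   [R3 at ε]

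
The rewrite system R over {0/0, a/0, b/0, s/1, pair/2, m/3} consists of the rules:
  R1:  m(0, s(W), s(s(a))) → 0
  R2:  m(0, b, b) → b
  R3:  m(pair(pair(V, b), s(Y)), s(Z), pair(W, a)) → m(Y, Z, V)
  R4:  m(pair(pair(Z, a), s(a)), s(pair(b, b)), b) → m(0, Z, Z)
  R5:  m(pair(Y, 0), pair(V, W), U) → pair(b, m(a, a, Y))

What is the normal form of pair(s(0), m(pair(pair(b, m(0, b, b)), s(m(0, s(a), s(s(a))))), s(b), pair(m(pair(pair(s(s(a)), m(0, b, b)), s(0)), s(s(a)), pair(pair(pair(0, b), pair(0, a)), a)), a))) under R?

pair(s(0), b)

1. pair(s(0), m(pair(pair(b, m(0, b, b)), s(m(0, s(a), s(s(a))))), s(b), pair(m(pair(pair(s(s(a)), m(0, b, b)), s(0)), s(s(a)), pair(pair(pair(0, b), pair(0, a)), a)), a)))  →  pair(s(0), m(pair(pair(b, b), s(m(0, s(a), s(s(a))))), s(b), pair(m(pair(pair(s(s(a)), m(0, b, b)), s(0)), s(s(a)), pair(pair(pair(0, b), pair(0, a)), a)), a)))   [R2 at 2.1.1.2]
2. pair(s(0), m(pair(pair(b, b), s(m(0, s(a), s(s(a))))), s(b), pair(m(pair(pair(s(s(a)), m(0, b, b)), s(0)), s(s(a)), pair(pair(pair(0, b), pair(0, a)), a)), a)))  →  pair(s(0), m(m(0, s(a), s(s(a))), b, b))   [R3 at 2]
3. pair(s(0), m(m(0, s(a), s(s(a))), b, b))  →  pair(s(0), m(0, b, b))   [R1 at 2.1]
4. pair(s(0), m(0, b, b))  →  pair(s(0), b)   [R2 at 2]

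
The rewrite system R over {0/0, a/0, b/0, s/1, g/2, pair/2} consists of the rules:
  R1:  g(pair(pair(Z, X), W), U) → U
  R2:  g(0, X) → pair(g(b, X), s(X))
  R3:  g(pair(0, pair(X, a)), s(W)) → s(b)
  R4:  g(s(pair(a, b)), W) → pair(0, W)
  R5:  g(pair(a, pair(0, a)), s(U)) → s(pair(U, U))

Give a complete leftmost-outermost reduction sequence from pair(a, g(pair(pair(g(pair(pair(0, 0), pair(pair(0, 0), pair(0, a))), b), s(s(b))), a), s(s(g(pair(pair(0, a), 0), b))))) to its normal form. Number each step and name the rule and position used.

pair(a, s(s(b)))

1. pair(a, g(pair(pair(g(pair(pair(0, 0), pair(pair(0, 0), pair(0, a))), b), s(s(b))), a), s(s(g(pair(pair(0, a), 0), b)))))  →  pair(a, s(s(g(pair(pair(0, a), 0), b))))   [R1 at 2]
2. pair(a, s(s(g(pair(pair(0, a), 0), b))))  →  pair(a, s(s(b)))   [R1 at 2.1.1]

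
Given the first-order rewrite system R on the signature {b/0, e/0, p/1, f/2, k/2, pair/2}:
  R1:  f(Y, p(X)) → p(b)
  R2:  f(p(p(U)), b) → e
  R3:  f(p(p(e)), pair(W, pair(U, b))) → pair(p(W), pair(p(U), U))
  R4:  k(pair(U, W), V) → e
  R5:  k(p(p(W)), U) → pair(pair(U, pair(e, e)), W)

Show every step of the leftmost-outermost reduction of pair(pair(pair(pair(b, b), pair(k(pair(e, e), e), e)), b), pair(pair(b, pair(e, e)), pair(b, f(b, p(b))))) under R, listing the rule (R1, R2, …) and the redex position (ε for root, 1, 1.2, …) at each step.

pair(pair(pair(pair(b, b), pair(e, e)), b), pair(pair(b, pair(e, e)), pair(b, p(b))))

1. pair(pair(pair(pair(b, b), pair(k(pair(e, e), e), e)), b), pair(pair(b, pair(e, e)), pair(b, f(b, p(b)))))  →  pair(pair(pair(pair(b, b), pair(e, e)), b), pair(pair(b, pair(e, e)), pair(b, f(b, p(b)))))   [R4 at 1.1.2.1]
2. pair(pair(pair(pair(b, b), pair(e, e)), b), pair(pair(b, pair(e, e)), pair(b, f(b, p(b)))))  →  pair(pair(pair(pair(b, b), pair(e, e)), b), pair(pair(b, pair(e, e)), pair(b, p(b))))   [R1 at 2.2.2]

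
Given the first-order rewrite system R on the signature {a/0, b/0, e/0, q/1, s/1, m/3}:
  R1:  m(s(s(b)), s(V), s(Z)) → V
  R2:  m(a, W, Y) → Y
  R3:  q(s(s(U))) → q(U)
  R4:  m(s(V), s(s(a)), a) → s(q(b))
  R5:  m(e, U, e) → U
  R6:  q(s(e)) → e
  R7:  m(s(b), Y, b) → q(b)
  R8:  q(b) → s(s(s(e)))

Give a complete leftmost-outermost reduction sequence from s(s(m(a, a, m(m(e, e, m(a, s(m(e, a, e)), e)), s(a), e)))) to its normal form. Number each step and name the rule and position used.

s(s(s(a)))

1. s(s(m(a, a, m(m(e, e, m(a, s(m(e, a, e)), e)), s(a), e))))  →  s(s(m(m(e, e, m(a, s(m(e, a, e)), e)), s(a), e)))   [R2 at 1.1]
2. s(s(m(m(e, e, m(a, s(m(e, a, e)), e)), s(a), e)))  →  s(s(m(m(e, e, e), s(a), e)))   [R2 at 1.1.1.3]
3. s(s(m(m(e, e, e), s(a), e)))  →  s(s(m(e, s(a), e)))   [R5 at 1.1.1]
4. s(s(m(e, s(a), e)))  →  s(s(s(a)))   [R5 at 1.1]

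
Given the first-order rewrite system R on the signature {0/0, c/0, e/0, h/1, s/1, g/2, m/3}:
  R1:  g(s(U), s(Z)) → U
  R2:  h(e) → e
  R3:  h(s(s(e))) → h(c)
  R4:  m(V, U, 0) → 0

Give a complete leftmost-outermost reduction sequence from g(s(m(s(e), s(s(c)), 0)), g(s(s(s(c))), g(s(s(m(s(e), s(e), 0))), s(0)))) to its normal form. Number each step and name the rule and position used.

1. g(s(m(s(e), s(s(c)), 0)), g(s(s(s(c))), g(s(s(m(s(e), s(e), 0))), s(0))))  →  g(s(0), g(s(s(s(c))), g(s(s(m(s(e), s(e), 0))), s(0))))   [R4 at 1.1]
2. g(s(0), g(s(s(s(c))), g(s(s(m(s(e), s(e), 0))), s(0))))  →  g(s(0), g(s(s(s(c))), s(m(s(e), s(e), 0))))   [R1 at 2.2]
3. g(s(0), g(s(s(s(c))), s(m(s(e), s(e), 0))))  →  g(s(0), s(s(c)))   [R1 at 2]
4. g(s(0), s(s(c)))  →  0   [R1 at ε]

0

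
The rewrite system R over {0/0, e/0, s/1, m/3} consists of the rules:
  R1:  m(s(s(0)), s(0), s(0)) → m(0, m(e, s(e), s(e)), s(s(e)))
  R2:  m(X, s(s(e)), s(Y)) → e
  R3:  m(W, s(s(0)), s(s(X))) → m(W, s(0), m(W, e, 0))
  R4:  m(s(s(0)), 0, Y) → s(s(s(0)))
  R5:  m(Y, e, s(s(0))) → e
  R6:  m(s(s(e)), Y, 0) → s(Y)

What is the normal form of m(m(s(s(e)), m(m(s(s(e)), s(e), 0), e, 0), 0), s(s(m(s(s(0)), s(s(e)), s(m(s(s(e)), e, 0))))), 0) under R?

s(s(s(e)))

1. m(m(s(s(e)), m(m(s(s(e)), s(e), 0), e, 0), 0), s(s(m(s(s(0)), s(s(e)), s(m(s(s(e)), e, 0))))), 0)  →  m(s(m(m(s(s(e)), s(e), 0), e, 0)), s(s(m(s(s(0)), s(s(e)), s(m(s(s(e)), e, 0))))), 0)   [R6 at 1]
2. m(s(m(m(s(s(e)), s(e), 0), e, 0)), s(s(m(s(s(0)), s(s(e)), s(m(s(s(e)), e, 0))))), 0)  →  m(s(m(s(s(e)), e, 0)), s(s(m(s(s(0)), s(s(e)), s(m(s(s(e)), e, 0))))), 0)   [R6 at 1.1.1]
3. m(s(m(s(s(e)), e, 0)), s(s(m(s(s(0)), s(s(e)), s(m(s(s(e)), e, 0))))), 0)  →  m(s(s(e)), s(s(m(s(s(0)), s(s(e)), s(m(s(s(e)), e, 0))))), 0)   [R6 at 1.1]
4. m(s(s(e)), s(s(m(s(s(0)), s(s(e)), s(m(s(s(e)), e, 0))))), 0)  →  s(s(s(m(s(s(0)), s(s(e)), s(m(s(s(e)), e, 0))))))   [R6 at ε]
5. s(s(s(m(s(s(0)), s(s(e)), s(m(s(s(e)), e, 0))))))  →  s(s(s(e)))   [R2 at 1.1.1]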